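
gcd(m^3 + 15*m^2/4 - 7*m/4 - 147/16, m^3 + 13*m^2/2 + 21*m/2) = m + 7/2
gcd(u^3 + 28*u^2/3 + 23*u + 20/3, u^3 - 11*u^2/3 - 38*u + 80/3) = u + 5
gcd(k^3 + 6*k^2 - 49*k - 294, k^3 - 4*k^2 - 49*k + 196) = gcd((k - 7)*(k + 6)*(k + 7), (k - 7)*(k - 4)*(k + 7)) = k^2 - 49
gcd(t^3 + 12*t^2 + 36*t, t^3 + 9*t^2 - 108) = t^2 + 12*t + 36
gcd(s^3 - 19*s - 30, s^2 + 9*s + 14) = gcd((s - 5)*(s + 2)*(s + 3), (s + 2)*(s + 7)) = s + 2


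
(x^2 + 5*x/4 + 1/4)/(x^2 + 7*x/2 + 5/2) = (4*x + 1)/(2*(2*x + 5))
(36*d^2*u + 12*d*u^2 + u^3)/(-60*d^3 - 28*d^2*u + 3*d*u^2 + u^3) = u*(6*d + u)/(-10*d^2 - 3*d*u + u^2)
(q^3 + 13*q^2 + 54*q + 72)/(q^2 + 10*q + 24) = q + 3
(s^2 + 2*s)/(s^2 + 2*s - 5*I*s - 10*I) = s/(s - 5*I)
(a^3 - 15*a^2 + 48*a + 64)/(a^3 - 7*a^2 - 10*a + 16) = (a^2 - 7*a - 8)/(a^2 + a - 2)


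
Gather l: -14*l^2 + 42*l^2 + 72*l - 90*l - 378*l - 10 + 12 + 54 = 28*l^2 - 396*l + 56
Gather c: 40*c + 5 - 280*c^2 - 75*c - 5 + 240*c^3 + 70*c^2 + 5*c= 240*c^3 - 210*c^2 - 30*c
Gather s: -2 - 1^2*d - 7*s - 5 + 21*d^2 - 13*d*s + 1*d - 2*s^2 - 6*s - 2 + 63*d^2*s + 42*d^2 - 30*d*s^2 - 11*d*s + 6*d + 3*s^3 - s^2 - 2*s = 63*d^2 + 6*d + 3*s^3 + s^2*(-30*d - 3) + s*(63*d^2 - 24*d - 15) - 9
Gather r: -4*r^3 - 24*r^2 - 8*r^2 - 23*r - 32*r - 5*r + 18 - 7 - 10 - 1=-4*r^3 - 32*r^2 - 60*r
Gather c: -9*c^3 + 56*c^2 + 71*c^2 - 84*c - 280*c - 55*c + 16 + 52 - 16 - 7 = -9*c^3 + 127*c^2 - 419*c + 45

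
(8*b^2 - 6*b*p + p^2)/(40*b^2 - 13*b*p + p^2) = (8*b^2 - 6*b*p + p^2)/(40*b^2 - 13*b*p + p^2)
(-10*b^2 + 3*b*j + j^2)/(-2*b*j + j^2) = (5*b + j)/j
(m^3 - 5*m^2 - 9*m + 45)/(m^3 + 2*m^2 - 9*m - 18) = (m - 5)/(m + 2)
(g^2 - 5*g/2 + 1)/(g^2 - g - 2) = (g - 1/2)/(g + 1)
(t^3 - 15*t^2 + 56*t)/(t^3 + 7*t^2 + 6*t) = (t^2 - 15*t + 56)/(t^2 + 7*t + 6)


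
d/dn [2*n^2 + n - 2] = 4*n + 1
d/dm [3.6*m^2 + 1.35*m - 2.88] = 7.2*m + 1.35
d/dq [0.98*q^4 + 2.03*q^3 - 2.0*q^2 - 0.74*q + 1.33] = 3.92*q^3 + 6.09*q^2 - 4.0*q - 0.74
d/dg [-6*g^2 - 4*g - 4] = -12*g - 4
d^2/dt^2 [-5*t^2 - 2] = -10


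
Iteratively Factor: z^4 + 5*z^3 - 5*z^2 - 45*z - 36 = (z + 3)*(z^3 + 2*z^2 - 11*z - 12) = (z - 3)*(z + 3)*(z^2 + 5*z + 4) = (z - 3)*(z + 3)*(z + 4)*(z + 1)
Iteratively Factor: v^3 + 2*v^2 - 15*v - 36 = (v - 4)*(v^2 + 6*v + 9) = (v - 4)*(v + 3)*(v + 3)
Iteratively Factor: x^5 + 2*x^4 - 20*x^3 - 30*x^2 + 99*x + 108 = (x - 3)*(x^4 + 5*x^3 - 5*x^2 - 45*x - 36) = (x - 3)^2*(x^3 + 8*x^2 + 19*x + 12) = (x - 3)^2*(x + 4)*(x^2 + 4*x + 3) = (x - 3)^2*(x + 1)*(x + 4)*(x + 3)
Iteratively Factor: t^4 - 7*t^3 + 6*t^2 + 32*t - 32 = (t - 1)*(t^3 - 6*t^2 + 32) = (t - 4)*(t - 1)*(t^2 - 2*t - 8) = (t - 4)*(t - 1)*(t + 2)*(t - 4)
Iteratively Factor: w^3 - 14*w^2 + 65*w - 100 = (w - 4)*(w^2 - 10*w + 25) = (w - 5)*(w - 4)*(w - 5)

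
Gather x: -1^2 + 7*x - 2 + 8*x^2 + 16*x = 8*x^2 + 23*x - 3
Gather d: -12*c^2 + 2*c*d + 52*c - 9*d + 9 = -12*c^2 + 52*c + d*(2*c - 9) + 9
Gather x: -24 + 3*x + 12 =3*x - 12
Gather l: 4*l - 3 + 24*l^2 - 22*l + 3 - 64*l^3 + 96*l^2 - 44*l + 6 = -64*l^3 + 120*l^2 - 62*l + 6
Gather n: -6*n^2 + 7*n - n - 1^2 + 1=-6*n^2 + 6*n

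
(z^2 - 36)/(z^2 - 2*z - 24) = (z + 6)/(z + 4)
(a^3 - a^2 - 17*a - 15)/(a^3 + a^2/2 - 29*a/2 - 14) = 2*(a^2 - 2*a - 15)/(2*a^2 - a - 28)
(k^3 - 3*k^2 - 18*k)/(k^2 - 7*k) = (k^2 - 3*k - 18)/(k - 7)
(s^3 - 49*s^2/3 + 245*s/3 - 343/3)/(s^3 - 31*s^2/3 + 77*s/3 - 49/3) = (s - 7)/(s - 1)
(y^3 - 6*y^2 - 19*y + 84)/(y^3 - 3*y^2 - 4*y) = (-y^3 + 6*y^2 + 19*y - 84)/(y*(-y^2 + 3*y + 4))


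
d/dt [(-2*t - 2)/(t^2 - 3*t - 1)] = 2*(t^2 + 2*t - 2)/(t^4 - 6*t^3 + 7*t^2 + 6*t + 1)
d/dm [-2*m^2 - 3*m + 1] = -4*m - 3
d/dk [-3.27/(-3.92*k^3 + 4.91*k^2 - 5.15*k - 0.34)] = (-38.4552*k^2 + 32.1114*k - 16.8405)/(3.92*k^3 - 4.91*k^2 + 5.15*k + 0.34)^2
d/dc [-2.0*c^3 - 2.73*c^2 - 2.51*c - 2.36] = -6.0*c^2 - 5.46*c - 2.51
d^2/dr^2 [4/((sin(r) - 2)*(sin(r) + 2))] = 8*(-2*sin(r)^4 - 5*sin(r)^2 + 4)/((sin(r) - 2)^3*(sin(r) + 2)^3)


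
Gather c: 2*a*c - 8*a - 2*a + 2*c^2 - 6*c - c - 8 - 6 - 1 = -10*a + 2*c^2 + c*(2*a - 7) - 15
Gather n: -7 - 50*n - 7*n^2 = -7*n^2 - 50*n - 7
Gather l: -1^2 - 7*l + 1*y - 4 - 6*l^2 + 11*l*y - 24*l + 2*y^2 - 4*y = -6*l^2 + l*(11*y - 31) + 2*y^2 - 3*y - 5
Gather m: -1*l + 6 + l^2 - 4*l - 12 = l^2 - 5*l - 6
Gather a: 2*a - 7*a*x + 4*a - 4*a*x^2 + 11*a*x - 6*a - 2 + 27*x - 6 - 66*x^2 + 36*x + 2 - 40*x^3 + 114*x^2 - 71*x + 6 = a*(-4*x^2 + 4*x) - 40*x^3 + 48*x^2 - 8*x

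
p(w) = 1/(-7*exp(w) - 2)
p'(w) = 7*exp(w)/(-7*exp(w) - 2)^2 = 7*exp(w)/(7*exp(w) + 2)^2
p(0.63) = -0.07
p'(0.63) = 0.06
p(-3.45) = -0.45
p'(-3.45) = 0.04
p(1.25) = -0.04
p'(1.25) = 0.03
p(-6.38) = -0.50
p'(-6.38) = 0.00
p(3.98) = -0.00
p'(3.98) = 0.00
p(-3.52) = -0.45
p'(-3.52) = 0.04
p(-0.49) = -0.16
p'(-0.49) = 0.11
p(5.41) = -0.00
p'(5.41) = 0.00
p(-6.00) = -0.50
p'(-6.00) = 0.00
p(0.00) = -0.11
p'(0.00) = 0.09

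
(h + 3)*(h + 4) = h^2 + 7*h + 12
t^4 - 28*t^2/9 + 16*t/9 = t*(t - 4/3)*(t - 2/3)*(t + 2)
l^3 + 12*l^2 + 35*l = l*(l + 5)*(l + 7)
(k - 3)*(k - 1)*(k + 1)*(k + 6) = k^4 + 3*k^3 - 19*k^2 - 3*k + 18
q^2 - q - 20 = (q - 5)*(q + 4)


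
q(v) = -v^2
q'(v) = -2*v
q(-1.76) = -3.10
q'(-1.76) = 3.52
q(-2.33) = -5.43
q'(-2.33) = 4.66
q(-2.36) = -5.57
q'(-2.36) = 4.72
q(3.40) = -11.56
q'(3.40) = -6.80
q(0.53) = -0.28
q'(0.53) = -1.06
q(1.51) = -2.28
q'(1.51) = -3.02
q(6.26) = -39.19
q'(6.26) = -12.52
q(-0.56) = -0.31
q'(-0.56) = 1.12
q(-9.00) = -81.00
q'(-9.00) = 18.00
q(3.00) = -9.00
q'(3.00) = -6.00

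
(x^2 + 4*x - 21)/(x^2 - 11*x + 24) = (x + 7)/(x - 8)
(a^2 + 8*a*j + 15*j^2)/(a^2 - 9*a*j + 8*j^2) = (a^2 + 8*a*j + 15*j^2)/(a^2 - 9*a*j + 8*j^2)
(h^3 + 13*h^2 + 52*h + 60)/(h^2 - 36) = (h^2 + 7*h + 10)/(h - 6)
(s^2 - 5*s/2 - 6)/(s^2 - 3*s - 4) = (s + 3/2)/(s + 1)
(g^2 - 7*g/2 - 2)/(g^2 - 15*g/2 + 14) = (2*g + 1)/(2*g - 7)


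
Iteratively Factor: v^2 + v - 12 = (v - 3)*(v + 4)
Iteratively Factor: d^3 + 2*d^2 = (d + 2)*(d^2) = d*(d + 2)*(d)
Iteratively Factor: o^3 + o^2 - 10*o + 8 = (o + 4)*(o^2 - 3*o + 2) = (o - 1)*(o + 4)*(o - 2)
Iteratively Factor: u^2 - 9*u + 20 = (u - 5)*(u - 4)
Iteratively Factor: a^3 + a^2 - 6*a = (a + 3)*(a^2 - 2*a) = a*(a + 3)*(a - 2)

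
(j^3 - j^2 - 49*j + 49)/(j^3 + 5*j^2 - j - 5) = (j^2 - 49)/(j^2 + 6*j + 5)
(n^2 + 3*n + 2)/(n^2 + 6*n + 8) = (n + 1)/(n + 4)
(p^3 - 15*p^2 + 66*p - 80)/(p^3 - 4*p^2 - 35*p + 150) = (p^2 - 10*p + 16)/(p^2 + p - 30)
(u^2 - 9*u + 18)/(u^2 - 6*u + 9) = (u - 6)/(u - 3)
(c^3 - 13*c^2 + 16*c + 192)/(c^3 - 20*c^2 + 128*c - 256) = (c + 3)/(c - 4)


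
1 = 1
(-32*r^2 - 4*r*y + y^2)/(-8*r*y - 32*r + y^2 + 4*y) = (4*r + y)/(y + 4)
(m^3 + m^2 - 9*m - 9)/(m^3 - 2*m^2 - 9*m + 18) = (m + 1)/(m - 2)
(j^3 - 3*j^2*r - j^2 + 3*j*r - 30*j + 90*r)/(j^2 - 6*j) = j - 3*r + 5 - 15*r/j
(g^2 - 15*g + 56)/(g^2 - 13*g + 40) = (g - 7)/(g - 5)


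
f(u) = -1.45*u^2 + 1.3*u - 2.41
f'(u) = 1.3 - 2.9*u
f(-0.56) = -3.59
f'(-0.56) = 2.92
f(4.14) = -21.88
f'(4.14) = -10.71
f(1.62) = -4.11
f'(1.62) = -3.40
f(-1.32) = -6.65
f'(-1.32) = 5.13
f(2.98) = -11.41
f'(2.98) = -7.34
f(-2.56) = -15.24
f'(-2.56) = 8.72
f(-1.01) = -5.20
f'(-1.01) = 4.23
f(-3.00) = -19.36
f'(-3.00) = 10.00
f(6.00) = -46.81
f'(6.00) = -16.10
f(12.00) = -195.61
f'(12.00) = -33.50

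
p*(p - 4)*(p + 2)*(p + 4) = p^4 + 2*p^3 - 16*p^2 - 32*p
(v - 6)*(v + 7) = v^2 + v - 42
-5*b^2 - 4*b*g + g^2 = (-5*b + g)*(b + g)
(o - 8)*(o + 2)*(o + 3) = o^3 - 3*o^2 - 34*o - 48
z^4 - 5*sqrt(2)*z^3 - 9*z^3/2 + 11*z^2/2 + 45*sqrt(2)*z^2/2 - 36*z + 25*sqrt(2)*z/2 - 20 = (z - 5)*(z + 1/2)*(z - 4*sqrt(2))*(z - sqrt(2))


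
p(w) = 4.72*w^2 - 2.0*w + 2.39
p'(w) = 9.44*w - 2.0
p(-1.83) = 21.86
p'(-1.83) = -19.28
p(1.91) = 15.79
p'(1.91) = 16.03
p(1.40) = 8.84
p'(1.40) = 11.22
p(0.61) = 2.93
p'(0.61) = 3.76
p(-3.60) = 70.76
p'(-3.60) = -35.98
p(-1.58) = 17.33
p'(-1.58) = -16.92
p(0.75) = 3.54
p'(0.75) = 5.08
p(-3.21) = 57.45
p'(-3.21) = -32.30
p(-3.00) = 50.87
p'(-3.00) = -30.32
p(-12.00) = 706.07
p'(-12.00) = -115.28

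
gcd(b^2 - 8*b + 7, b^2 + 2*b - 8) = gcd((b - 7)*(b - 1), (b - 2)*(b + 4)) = 1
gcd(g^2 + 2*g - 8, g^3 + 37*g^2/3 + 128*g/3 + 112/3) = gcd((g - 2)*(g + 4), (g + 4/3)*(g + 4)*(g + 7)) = g + 4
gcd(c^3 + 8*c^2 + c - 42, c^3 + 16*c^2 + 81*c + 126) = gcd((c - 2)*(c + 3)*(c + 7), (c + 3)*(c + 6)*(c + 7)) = c^2 + 10*c + 21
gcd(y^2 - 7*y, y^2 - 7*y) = y^2 - 7*y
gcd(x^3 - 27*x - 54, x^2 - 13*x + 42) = x - 6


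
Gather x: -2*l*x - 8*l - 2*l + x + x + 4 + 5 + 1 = -10*l + x*(2 - 2*l) + 10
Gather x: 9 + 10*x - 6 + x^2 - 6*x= x^2 + 4*x + 3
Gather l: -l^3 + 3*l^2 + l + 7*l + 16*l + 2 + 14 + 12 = -l^3 + 3*l^2 + 24*l + 28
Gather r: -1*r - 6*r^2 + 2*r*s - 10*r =-6*r^2 + r*(2*s - 11)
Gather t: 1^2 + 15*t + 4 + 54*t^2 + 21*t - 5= 54*t^2 + 36*t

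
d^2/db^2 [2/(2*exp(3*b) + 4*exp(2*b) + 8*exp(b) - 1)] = 4*(4*(3*exp(2*b) + 4*exp(b) + 4)^2*exp(b) - (9*exp(2*b) + 8*exp(b) + 4)*(2*exp(3*b) + 4*exp(2*b) + 8*exp(b) - 1))*exp(b)/(2*exp(3*b) + 4*exp(2*b) + 8*exp(b) - 1)^3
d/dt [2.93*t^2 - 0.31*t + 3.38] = 5.86*t - 0.31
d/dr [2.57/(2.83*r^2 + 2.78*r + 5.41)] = (-14.5462*r - 7.1446)/(2.83*r^2 + 2.78*r + 5.41)^2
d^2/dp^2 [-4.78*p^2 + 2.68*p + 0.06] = -9.56000000000000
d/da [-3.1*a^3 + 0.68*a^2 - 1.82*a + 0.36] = -9.3*a^2 + 1.36*a - 1.82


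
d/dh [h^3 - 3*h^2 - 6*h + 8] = 3*h^2 - 6*h - 6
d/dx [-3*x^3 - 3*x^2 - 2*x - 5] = -9*x^2 - 6*x - 2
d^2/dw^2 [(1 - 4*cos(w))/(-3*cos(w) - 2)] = 11*(3*cos(w)^2 - 2*cos(w) - 6)/(3*cos(w) + 2)^3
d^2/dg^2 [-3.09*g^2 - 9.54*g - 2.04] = -6.18000000000000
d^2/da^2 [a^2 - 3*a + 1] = 2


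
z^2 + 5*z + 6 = (z + 2)*(z + 3)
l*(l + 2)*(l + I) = l^3 + 2*l^2 + I*l^2 + 2*I*l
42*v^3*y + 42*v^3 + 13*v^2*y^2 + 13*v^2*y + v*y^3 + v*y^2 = (6*v + y)*(7*v + y)*(v*y + v)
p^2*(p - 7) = p^3 - 7*p^2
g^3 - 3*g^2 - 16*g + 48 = (g - 4)*(g - 3)*(g + 4)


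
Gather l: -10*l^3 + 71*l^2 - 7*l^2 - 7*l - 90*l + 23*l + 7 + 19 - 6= -10*l^3 + 64*l^2 - 74*l + 20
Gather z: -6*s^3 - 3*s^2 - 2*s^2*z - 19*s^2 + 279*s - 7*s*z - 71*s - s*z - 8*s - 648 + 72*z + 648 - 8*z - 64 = -6*s^3 - 22*s^2 + 200*s + z*(-2*s^2 - 8*s + 64) - 64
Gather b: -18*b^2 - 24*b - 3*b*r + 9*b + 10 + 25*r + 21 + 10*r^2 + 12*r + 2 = -18*b^2 + b*(-3*r - 15) + 10*r^2 + 37*r + 33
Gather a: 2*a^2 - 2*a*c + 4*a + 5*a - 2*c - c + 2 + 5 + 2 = 2*a^2 + a*(9 - 2*c) - 3*c + 9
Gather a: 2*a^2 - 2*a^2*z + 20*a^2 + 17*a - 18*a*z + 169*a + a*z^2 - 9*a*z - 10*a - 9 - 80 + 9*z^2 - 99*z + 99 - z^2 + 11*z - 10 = a^2*(22 - 2*z) + a*(z^2 - 27*z + 176) + 8*z^2 - 88*z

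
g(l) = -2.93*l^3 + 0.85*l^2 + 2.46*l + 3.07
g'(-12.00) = -1283.70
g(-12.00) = 5158.99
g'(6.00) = -303.78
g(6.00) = -584.45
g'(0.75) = -1.21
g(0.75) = 4.16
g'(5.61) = -264.64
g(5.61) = -473.69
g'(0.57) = 0.57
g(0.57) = 4.21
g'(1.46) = -13.79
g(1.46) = -0.65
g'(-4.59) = -190.53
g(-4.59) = 293.03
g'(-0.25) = 1.49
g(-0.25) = 2.55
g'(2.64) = -54.31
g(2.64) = -38.42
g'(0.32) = 2.10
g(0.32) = 3.85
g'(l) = -8.79*l^2 + 1.7*l + 2.46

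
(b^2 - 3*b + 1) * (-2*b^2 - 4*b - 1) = -2*b^4 + 2*b^3 + 9*b^2 - b - 1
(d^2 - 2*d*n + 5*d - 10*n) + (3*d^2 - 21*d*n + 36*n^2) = 4*d^2 - 23*d*n + 5*d + 36*n^2 - 10*n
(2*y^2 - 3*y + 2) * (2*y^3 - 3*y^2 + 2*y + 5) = 4*y^5 - 12*y^4 + 17*y^3 - 2*y^2 - 11*y + 10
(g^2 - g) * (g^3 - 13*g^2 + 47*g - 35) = g^5 - 14*g^4 + 60*g^3 - 82*g^2 + 35*g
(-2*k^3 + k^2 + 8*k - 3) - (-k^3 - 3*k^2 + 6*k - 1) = -k^3 + 4*k^2 + 2*k - 2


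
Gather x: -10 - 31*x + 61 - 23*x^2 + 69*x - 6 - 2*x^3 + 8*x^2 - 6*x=-2*x^3 - 15*x^2 + 32*x + 45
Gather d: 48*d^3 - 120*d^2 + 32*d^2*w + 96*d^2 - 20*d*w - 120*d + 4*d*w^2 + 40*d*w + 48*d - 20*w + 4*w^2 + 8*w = 48*d^3 + d^2*(32*w - 24) + d*(4*w^2 + 20*w - 72) + 4*w^2 - 12*w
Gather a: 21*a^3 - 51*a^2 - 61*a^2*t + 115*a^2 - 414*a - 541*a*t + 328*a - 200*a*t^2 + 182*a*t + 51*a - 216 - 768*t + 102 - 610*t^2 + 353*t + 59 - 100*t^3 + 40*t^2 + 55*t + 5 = 21*a^3 + a^2*(64 - 61*t) + a*(-200*t^2 - 359*t - 35) - 100*t^3 - 570*t^2 - 360*t - 50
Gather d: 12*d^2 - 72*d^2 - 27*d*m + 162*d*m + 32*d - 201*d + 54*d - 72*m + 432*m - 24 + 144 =-60*d^2 + d*(135*m - 115) + 360*m + 120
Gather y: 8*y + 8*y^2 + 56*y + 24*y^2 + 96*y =32*y^2 + 160*y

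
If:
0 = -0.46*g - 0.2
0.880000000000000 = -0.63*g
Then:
No Solution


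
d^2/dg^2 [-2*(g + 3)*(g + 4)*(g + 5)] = -12*g - 48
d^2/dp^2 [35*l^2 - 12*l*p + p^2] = 2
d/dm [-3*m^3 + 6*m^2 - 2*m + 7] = -9*m^2 + 12*m - 2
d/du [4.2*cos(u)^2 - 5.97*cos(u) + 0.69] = (5.97 - 8.4*cos(u))*sin(u)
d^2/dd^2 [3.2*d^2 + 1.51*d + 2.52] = 6.40000000000000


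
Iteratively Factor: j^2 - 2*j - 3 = (j + 1)*(j - 3)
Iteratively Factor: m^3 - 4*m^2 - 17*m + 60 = (m - 3)*(m^2 - m - 20) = (m - 5)*(m - 3)*(m + 4)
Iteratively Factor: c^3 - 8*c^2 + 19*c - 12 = (c - 3)*(c^2 - 5*c + 4) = (c - 3)*(c - 1)*(c - 4)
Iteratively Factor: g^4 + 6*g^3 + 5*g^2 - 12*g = (g)*(g^3 + 6*g^2 + 5*g - 12) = g*(g - 1)*(g^2 + 7*g + 12) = g*(g - 1)*(g + 4)*(g + 3)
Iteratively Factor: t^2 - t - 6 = (t + 2)*(t - 3)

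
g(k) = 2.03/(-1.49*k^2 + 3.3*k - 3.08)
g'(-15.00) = -0.00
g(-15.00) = -0.01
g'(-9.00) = -0.00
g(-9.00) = -0.01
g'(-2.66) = -0.05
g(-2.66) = -0.09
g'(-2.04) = -0.07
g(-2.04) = -0.13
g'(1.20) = 0.35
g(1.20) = -1.60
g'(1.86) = 1.04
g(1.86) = -0.97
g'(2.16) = 0.76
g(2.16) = -0.70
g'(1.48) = 1.06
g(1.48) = -1.39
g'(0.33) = -1.01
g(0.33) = -0.94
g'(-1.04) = -0.20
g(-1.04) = -0.25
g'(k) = 2.03*(2.98*k - 3.3)/(-1.49*k^2 + 3.3*k - 3.08)^2 = (6.0494*k - 6.699)/(1.49*k^2 - 3.3*k + 3.08)^2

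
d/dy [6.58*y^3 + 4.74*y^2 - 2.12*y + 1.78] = 19.74*y^2 + 9.48*y - 2.12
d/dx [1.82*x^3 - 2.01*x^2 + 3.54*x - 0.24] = 5.46*x^2 - 4.02*x + 3.54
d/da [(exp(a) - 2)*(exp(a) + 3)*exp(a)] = (3*exp(2*a) + 2*exp(a) - 6)*exp(a)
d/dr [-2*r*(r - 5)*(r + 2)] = -6*r^2 + 12*r + 20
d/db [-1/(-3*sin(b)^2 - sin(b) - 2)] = -(6*sin(b) + 1)*cos(b)/(3*sin(b)^2 + sin(b) + 2)^2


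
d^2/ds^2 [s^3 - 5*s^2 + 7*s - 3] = 6*s - 10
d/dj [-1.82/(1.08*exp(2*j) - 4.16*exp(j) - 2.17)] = (3.9312*exp(j) - 7.5712)*exp(j)/(-1.08*exp(2*j) + 4.16*exp(j) + 2.17)^2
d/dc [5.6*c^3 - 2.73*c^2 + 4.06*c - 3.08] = 16.8*c^2 - 5.46*c + 4.06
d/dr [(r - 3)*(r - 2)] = 2*r - 5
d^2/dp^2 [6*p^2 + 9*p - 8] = 12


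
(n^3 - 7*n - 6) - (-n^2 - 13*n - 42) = n^3 + n^2 + 6*n + 36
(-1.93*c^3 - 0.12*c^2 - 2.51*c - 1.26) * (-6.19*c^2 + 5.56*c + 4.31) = 11.9467*c^5 - 9.988*c^4 + 6.5514*c^3 - 6.6734*c^2 - 17.8237*c - 5.4306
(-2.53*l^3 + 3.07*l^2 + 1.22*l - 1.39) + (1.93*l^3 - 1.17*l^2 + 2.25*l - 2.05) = -0.6*l^3 + 1.9*l^2 + 3.47*l - 3.44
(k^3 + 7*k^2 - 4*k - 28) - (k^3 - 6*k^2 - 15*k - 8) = 13*k^2 + 11*k - 20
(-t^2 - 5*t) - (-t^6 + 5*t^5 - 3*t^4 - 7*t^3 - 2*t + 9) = t^6 - 5*t^5 + 3*t^4 + 7*t^3 - t^2 - 3*t - 9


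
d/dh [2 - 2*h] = -2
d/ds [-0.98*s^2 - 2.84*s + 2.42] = -1.96*s - 2.84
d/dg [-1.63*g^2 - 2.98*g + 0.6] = -3.26*g - 2.98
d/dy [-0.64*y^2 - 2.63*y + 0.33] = -1.28*y - 2.63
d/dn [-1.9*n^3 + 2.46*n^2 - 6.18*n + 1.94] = -5.7*n^2 + 4.92*n - 6.18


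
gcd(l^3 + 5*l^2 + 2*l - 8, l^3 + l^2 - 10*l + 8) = l^2 + 3*l - 4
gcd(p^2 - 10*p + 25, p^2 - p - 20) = p - 5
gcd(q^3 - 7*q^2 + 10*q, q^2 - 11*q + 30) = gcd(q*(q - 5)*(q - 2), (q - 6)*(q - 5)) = q - 5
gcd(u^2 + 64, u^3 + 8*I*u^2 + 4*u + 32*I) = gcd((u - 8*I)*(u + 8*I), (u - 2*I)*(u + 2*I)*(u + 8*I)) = u + 8*I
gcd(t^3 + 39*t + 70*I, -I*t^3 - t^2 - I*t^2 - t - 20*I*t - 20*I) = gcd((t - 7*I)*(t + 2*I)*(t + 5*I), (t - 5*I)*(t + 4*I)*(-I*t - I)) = 1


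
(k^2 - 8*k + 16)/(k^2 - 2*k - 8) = (k - 4)/(k + 2)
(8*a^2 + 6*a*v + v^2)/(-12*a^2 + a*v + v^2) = (2*a + v)/(-3*a + v)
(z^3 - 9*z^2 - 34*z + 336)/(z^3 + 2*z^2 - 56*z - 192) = (z - 7)/(z + 4)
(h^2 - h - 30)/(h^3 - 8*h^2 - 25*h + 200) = (h - 6)/(h^2 - 13*h + 40)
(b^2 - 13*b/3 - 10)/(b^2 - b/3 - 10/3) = (b - 6)/(b - 2)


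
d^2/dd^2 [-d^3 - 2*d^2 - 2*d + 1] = -6*d - 4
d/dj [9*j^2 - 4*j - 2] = 18*j - 4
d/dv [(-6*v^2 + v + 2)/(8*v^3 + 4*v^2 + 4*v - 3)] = (48*v^4 - 16*v^3 - 76*v^2 + 20*v - 11)/(64*v^6 + 64*v^5 + 80*v^4 - 16*v^3 - 8*v^2 - 24*v + 9)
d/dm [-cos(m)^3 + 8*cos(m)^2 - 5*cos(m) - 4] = (3*cos(m)^2 - 16*cos(m) + 5)*sin(m)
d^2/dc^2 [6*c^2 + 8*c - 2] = 12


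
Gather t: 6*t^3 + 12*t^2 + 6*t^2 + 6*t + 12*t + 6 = 6*t^3 + 18*t^2 + 18*t + 6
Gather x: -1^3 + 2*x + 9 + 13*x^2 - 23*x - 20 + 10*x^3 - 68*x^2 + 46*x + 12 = 10*x^3 - 55*x^2 + 25*x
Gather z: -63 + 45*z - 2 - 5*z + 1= 40*z - 64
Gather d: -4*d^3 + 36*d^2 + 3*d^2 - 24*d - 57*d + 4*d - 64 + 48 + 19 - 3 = -4*d^3 + 39*d^2 - 77*d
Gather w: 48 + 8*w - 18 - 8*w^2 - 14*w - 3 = -8*w^2 - 6*w + 27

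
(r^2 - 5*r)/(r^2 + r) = (r - 5)/(r + 1)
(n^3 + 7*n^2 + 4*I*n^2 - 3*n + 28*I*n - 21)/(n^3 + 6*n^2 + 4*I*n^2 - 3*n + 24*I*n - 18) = (n + 7)/(n + 6)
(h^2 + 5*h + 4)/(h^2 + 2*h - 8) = (h + 1)/(h - 2)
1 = 1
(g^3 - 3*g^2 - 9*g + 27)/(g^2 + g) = (g^3 - 3*g^2 - 9*g + 27)/(g*(g + 1))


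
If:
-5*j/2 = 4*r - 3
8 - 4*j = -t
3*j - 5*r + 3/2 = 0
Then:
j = 18/49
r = 51/98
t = -320/49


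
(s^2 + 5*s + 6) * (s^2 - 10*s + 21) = s^4 - 5*s^3 - 23*s^2 + 45*s + 126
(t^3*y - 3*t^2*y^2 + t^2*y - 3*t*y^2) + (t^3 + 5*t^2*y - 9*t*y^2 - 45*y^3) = t^3*y + t^3 - 3*t^2*y^2 + 6*t^2*y - 12*t*y^2 - 45*y^3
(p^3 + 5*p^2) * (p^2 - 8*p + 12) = p^5 - 3*p^4 - 28*p^3 + 60*p^2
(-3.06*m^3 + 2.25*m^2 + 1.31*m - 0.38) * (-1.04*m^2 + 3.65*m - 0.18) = 3.1824*m^5 - 13.509*m^4 + 7.4009*m^3 + 4.7717*m^2 - 1.6228*m + 0.0684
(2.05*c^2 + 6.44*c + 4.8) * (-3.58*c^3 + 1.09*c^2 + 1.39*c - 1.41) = -7.339*c^5 - 20.8207*c^4 - 7.3149*c^3 + 11.2931*c^2 - 2.4084*c - 6.768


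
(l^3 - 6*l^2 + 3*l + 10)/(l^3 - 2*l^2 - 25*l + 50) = (l + 1)/(l + 5)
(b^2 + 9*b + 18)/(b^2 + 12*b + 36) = (b + 3)/(b + 6)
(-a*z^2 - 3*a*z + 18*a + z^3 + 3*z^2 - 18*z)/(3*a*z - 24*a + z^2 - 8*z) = (-a*z^2 - 3*a*z + 18*a + z^3 + 3*z^2 - 18*z)/(3*a*z - 24*a + z^2 - 8*z)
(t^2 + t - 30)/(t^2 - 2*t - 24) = (-t^2 - t + 30)/(-t^2 + 2*t + 24)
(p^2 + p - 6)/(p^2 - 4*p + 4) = (p + 3)/(p - 2)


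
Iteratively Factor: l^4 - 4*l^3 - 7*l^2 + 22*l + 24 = (l - 4)*(l^3 - 7*l - 6) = (l - 4)*(l + 2)*(l^2 - 2*l - 3) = (l - 4)*(l - 3)*(l + 2)*(l + 1)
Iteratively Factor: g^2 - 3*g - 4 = (g + 1)*(g - 4)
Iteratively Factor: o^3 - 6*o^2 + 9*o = (o)*(o^2 - 6*o + 9) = o*(o - 3)*(o - 3)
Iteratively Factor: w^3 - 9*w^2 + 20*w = (w - 4)*(w^2 - 5*w) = w*(w - 4)*(w - 5)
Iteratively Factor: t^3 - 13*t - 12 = (t - 4)*(t^2 + 4*t + 3) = (t - 4)*(t + 3)*(t + 1)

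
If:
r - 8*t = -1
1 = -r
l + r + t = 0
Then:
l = 1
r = -1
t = 0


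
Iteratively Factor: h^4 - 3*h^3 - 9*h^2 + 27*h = (h - 3)*(h^3 - 9*h) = (h - 3)*(h + 3)*(h^2 - 3*h) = h*(h - 3)*(h + 3)*(h - 3)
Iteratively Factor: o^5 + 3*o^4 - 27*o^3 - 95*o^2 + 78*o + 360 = (o + 3)*(o^4 - 27*o^2 - 14*o + 120) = (o + 3)*(o + 4)*(o^3 - 4*o^2 - 11*o + 30) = (o - 2)*(o + 3)*(o + 4)*(o^2 - 2*o - 15) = (o - 2)*(o + 3)^2*(o + 4)*(o - 5)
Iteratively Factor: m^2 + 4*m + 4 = (m + 2)*(m + 2)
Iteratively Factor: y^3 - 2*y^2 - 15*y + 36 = (y - 3)*(y^2 + y - 12) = (y - 3)*(y + 4)*(y - 3)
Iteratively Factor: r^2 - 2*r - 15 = (r + 3)*(r - 5)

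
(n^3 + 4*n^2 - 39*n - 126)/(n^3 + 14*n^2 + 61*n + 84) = (n - 6)/(n + 4)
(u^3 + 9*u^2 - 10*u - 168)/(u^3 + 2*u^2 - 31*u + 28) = (u + 6)/(u - 1)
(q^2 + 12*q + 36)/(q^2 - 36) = (q + 6)/(q - 6)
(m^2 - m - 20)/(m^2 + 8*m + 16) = (m - 5)/(m + 4)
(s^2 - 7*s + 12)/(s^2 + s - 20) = (s - 3)/(s + 5)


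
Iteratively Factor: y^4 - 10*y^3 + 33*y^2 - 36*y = (y - 4)*(y^3 - 6*y^2 + 9*y) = (y - 4)*(y - 3)*(y^2 - 3*y) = (y - 4)*(y - 3)^2*(y)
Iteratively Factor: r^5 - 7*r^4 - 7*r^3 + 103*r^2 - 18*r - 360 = (r - 5)*(r^4 - 2*r^3 - 17*r^2 + 18*r + 72) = (r - 5)*(r - 4)*(r^3 + 2*r^2 - 9*r - 18) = (r - 5)*(r - 4)*(r + 3)*(r^2 - r - 6) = (r - 5)*(r - 4)*(r + 2)*(r + 3)*(r - 3)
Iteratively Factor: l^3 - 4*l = (l)*(l^2 - 4) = l*(l - 2)*(l + 2)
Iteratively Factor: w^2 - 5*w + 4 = (w - 4)*(w - 1)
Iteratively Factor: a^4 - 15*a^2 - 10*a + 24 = (a - 4)*(a^3 + 4*a^2 + a - 6) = (a - 4)*(a + 3)*(a^2 + a - 2) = (a - 4)*(a + 2)*(a + 3)*(a - 1)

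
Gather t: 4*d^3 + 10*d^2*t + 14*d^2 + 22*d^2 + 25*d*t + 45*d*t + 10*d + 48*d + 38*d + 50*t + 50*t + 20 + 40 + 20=4*d^3 + 36*d^2 + 96*d + t*(10*d^2 + 70*d + 100) + 80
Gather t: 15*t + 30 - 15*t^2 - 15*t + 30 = 60 - 15*t^2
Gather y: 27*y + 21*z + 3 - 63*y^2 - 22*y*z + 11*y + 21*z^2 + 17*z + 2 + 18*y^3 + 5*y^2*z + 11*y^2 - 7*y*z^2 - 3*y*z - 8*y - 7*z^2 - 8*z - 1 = 18*y^3 + y^2*(5*z - 52) + y*(-7*z^2 - 25*z + 30) + 14*z^2 + 30*z + 4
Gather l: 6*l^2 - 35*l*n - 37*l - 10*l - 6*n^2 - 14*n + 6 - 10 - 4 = 6*l^2 + l*(-35*n - 47) - 6*n^2 - 14*n - 8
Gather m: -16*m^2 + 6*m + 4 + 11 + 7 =-16*m^2 + 6*m + 22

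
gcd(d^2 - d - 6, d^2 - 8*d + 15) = d - 3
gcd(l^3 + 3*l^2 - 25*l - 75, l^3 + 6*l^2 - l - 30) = l^2 + 8*l + 15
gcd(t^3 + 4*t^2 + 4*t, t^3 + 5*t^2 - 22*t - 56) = t + 2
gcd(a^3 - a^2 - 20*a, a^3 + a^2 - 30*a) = a^2 - 5*a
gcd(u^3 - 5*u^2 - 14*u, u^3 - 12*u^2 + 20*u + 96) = u + 2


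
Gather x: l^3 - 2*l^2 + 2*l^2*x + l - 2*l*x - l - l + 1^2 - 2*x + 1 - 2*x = l^3 - 2*l^2 - l + x*(2*l^2 - 2*l - 4) + 2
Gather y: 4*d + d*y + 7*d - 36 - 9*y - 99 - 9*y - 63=11*d + y*(d - 18) - 198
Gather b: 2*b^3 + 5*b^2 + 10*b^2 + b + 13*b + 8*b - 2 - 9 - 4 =2*b^3 + 15*b^2 + 22*b - 15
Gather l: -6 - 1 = -7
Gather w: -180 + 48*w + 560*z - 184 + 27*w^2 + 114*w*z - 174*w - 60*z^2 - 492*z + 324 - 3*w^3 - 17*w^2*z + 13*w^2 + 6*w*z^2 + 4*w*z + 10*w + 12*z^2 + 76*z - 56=-3*w^3 + w^2*(40 - 17*z) + w*(6*z^2 + 118*z - 116) - 48*z^2 + 144*z - 96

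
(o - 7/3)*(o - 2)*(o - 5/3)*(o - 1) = o^4 - 7*o^3 + 161*o^2/9 - 59*o/3 + 70/9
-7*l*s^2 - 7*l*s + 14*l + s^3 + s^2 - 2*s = (-7*l + s)*(s - 1)*(s + 2)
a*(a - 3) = a^2 - 3*a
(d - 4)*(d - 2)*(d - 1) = d^3 - 7*d^2 + 14*d - 8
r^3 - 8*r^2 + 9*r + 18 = (r - 6)*(r - 3)*(r + 1)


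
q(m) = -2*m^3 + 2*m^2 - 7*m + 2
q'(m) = -6*m^2 + 4*m - 7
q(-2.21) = 48.83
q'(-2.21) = -45.14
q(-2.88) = 86.52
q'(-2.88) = -68.29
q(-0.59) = 7.24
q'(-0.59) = -11.45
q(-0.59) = 7.24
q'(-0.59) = -11.45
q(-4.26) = 222.73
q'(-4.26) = -132.93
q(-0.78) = 9.63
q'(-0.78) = -13.77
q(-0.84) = 10.48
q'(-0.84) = -14.59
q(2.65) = -39.72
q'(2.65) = -38.54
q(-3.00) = 95.00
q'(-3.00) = -73.00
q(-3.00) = 95.00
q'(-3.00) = -73.00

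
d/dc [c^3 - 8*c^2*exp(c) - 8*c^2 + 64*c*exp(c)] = -8*c^2*exp(c) + 3*c^2 + 48*c*exp(c) - 16*c + 64*exp(c)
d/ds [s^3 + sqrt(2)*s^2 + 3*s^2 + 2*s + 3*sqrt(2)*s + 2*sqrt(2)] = 3*s^2 + 2*sqrt(2)*s + 6*s + 2 + 3*sqrt(2)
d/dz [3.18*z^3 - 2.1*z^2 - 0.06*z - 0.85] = 9.54*z^2 - 4.2*z - 0.06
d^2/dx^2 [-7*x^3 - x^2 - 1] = -42*x - 2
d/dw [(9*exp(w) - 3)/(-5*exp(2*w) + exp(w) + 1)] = 3*((3*exp(w) - 1)*(10*exp(w) - 1) - 15*exp(2*w) + 3*exp(w) + 3)*exp(w)/(-5*exp(2*w) + exp(w) + 1)^2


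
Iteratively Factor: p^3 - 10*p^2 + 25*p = (p)*(p^2 - 10*p + 25) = p*(p - 5)*(p - 5)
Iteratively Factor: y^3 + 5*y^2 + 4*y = (y + 1)*(y^2 + 4*y) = (y + 1)*(y + 4)*(y)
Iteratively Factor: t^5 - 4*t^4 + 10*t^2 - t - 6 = (t + 1)*(t^4 - 5*t^3 + 5*t^2 + 5*t - 6) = (t - 1)*(t + 1)*(t^3 - 4*t^2 + t + 6) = (t - 1)*(t + 1)^2*(t^2 - 5*t + 6) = (t - 2)*(t - 1)*(t + 1)^2*(t - 3)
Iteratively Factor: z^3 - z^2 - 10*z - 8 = (z + 1)*(z^2 - 2*z - 8) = (z + 1)*(z + 2)*(z - 4)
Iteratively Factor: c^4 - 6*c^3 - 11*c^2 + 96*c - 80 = (c - 5)*(c^3 - c^2 - 16*c + 16) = (c - 5)*(c - 1)*(c^2 - 16) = (c - 5)*(c - 1)*(c + 4)*(c - 4)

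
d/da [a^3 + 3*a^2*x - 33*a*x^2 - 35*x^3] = 3*a^2 + 6*a*x - 33*x^2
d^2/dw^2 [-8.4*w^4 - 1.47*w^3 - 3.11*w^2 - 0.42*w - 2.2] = -100.8*w^2 - 8.82*w - 6.22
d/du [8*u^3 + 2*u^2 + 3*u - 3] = 24*u^2 + 4*u + 3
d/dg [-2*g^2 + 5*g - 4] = 5 - 4*g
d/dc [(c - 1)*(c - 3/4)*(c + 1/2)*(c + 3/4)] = 4*c^3 - 3*c^2/2 - 17*c/8 + 9/32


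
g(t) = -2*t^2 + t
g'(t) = 1 - 4*t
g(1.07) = -1.22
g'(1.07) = -3.28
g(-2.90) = -19.72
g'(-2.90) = 12.60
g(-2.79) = -18.36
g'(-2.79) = 12.16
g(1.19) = -1.64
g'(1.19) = -3.76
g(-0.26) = -0.40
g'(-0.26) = 2.04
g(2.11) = -6.79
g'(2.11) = -7.44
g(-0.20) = -0.28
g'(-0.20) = 1.80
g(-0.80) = -2.08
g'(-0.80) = 4.20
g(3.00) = -15.00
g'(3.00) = -11.00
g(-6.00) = -78.00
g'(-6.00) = 25.00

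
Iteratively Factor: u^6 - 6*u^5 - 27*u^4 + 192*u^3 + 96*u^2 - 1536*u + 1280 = (u + 4)*(u^5 - 10*u^4 + 13*u^3 + 140*u^2 - 464*u + 320) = (u - 4)*(u + 4)*(u^4 - 6*u^3 - 11*u^2 + 96*u - 80) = (u - 4)*(u + 4)^2*(u^3 - 10*u^2 + 29*u - 20) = (u - 5)*(u - 4)*(u + 4)^2*(u^2 - 5*u + 4) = (u - 5)*(u - 4)*(u - 1)*(u + 4)^2*(u - 4)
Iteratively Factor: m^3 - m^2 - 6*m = (m)*(m^2 - m - 6) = m*(m - 3)*(m + 2)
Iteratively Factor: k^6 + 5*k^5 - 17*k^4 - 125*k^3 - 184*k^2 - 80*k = (k)*(k^5 + 5*k^4 - 17*k^3 - 125*k^2 - 184*k - 80) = k*(k + 1)*(k^4 + 4*k^3 - 21*k^2 - 104*k - 80) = k*(k + 1)*(k + 4)*(k^3 - 21*k - 20) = k*(k - 5)*(k + 1)*(k + 4)*(k^2 + 5*k + 4) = k*(k - 5)*(k + 1)^2*(k + 4)*(k + 4)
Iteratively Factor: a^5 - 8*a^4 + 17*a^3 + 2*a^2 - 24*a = (a + 1)*(a^4 - 9*a^3 + 26*a^2 - 24*a) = a*(a + 1)*(a^3 - 9*a^2 + 26*a - 24) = a*(a - 4)*(a + 1)*(a^2 - 5*a + 6) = a*(a - 4)*(a - 2)*(a + 1)*(a - 3)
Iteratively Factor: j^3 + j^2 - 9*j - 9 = (j + 1)*(j^2 - 9) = (j + 1)*(j + 3)*(j - 3)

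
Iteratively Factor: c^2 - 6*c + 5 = (c - 5)*(c - 1)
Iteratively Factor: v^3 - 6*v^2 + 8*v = (v - 2)*(v^2 - 4*v) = v*(v - 2)*(v - 4)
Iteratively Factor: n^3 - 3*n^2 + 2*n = (n)*(n^2 - 3*n + 2) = n*(n - 1)*(n - 2)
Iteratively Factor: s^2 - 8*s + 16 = (s - 4)*(s - 4)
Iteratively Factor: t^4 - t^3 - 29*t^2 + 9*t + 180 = (t + 4)*(t^3 - 5*t^2 - 9*t + 45) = (t - 5)*(t + 4)*(t^2 - 9) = (t - 5)*(t + 3)*(t + 4)*(t - 3)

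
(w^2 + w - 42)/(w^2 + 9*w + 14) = (w - 6)/(w + 2)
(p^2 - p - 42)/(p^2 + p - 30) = (p - 7)/(p - 5)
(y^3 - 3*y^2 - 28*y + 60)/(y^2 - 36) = (y^2 + 3*y - 10)/(y + 6)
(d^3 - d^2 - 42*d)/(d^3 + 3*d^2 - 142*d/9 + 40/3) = 9*d*(d - 7)/(9*d^2 - 27*d + 20)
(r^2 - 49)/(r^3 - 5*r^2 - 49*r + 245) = 1/(r - 5)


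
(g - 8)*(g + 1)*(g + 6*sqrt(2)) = g^3 - 7*g^2 + 6*sqrt(2)*g^2 - 42*sqrt(2)*g - 8*g - 48*sqrt(2)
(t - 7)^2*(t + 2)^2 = t^4 - 10*t^3 - 3*t^2 + 140*t + 196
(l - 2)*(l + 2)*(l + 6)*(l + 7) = l^4 + 13*l^3 + 38*l^2 - 52*l - 168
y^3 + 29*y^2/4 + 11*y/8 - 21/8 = (y - 1/2)*(y + 3/4)*(y + 7)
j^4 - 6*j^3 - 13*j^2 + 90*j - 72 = (j - 6)*(j - 3)*(j - 1)*(j + 4)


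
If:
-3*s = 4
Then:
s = -4/3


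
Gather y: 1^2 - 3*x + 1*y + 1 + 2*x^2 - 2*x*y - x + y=2*x^2 - 4*x + y*(2 - 2*x) + 2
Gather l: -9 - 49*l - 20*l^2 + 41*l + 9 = -20*l^2 - 8*l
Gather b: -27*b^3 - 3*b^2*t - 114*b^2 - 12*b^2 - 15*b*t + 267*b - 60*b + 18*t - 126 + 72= -27*b^3 + b^2*(-3*t - 126) + b*(207 - 15*t) + 18*t - 54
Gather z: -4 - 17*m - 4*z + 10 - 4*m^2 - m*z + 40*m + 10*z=-4*m^2 + 23*m + z*(6 - m) + 6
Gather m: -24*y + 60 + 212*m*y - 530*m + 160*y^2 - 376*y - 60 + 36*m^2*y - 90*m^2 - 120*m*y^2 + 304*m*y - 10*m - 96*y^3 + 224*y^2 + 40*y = m^2*(36*y - 90) + m*(-120*y^2 + 516*y - 540) - 96*y^3 + 384*y^2 - 360*y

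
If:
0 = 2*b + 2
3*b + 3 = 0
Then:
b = -1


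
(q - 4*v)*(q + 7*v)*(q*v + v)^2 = q^4*v^2 + 3*q^3*v^3 + 2*q^3*v^2 - 28*q^2*v^4 + 6*q^2*v^3 + q^2*v^2 - 56*q*v^4 + 3*q*v^3 - 28*v^4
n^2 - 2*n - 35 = (n - 7)*(n + 5)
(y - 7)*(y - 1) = y^2 - 8*y + 7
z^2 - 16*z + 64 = (z - 8)^2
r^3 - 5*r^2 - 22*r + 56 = (r - 7)*(r - 2)*(r + 4)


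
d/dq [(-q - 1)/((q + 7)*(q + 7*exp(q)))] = ((q + 1)*(q + 7)*(7*exp(q) + 1) + (q + 1)*(q + 7*exp(q)) - (q + 7)*(q + 7*exp(q)))/((q + 7)^2*(q + 7*exp(q))^2)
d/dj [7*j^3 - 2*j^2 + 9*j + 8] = 21*j^2 - 4*j + 9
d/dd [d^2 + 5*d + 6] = 2*d + 5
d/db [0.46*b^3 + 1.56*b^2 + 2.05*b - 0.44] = 1.38*b^2 + 3.12*b + 2.05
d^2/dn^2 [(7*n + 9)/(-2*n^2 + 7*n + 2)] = 2*((4*n - 7)^2*(7*n + 9) + (42*n - 31)*(-2*n^2 + 7*n + 2))/(-2*n^2 + 7*n + 2)^3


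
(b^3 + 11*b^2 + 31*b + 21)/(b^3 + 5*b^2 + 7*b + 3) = (b + 7)/(b + 1)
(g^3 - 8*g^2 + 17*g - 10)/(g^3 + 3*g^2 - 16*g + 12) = (g - 5)/(g + 6)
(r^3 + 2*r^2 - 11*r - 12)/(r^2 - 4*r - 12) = (-r^3 - 2*r^2 + 11*r + 12)/(-r^2 + 4*r + 12)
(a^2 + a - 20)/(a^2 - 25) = (a - 4)/(a - 5)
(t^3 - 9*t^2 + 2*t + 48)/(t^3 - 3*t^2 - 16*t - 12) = (t^2 - 11*t + 24)/(t^2 - 5*t - 6)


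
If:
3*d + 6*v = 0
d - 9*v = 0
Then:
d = 0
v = 0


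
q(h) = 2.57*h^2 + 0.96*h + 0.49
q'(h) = 5.14*h + 0.96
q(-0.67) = 1.00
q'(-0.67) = -2.48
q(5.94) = 96.87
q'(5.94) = 31.49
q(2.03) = 13.03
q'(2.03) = 11.39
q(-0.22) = 0.40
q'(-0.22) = -0.17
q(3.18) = 29.53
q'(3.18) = 17.31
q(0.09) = 0.60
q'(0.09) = 1.42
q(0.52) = 1.68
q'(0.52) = 3.63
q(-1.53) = 5.04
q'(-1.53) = -6.90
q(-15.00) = 564.34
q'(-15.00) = -76.14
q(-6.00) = 87.25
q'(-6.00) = -29.88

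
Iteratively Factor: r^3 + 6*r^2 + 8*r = (r + 2)*(r^2 + 4*r) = (r + 2)*(r + 4)*(r)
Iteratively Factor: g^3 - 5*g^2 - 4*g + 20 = (g - 5)*(g^2 - 4) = (g - 5)*(g + 2)*(g - 2)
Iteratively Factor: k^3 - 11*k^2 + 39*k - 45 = (k - 5)*(k^2 - 6*k + 9) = (k - 5)*(k - 3)*(k - 3)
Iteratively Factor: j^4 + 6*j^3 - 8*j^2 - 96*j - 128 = (j - 4)*(j^3 + 10*j^2 + 32*j + 32) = (j - 4)*(j + 2)*(j^2 + 8*j + 16) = (j - 4)*(j + 2)*(j + 4)*(j + 4)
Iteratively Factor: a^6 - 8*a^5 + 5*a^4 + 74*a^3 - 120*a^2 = (a + 3)*(a^5 - 11*a^4 + 38*a^3 - 40*a^2) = a*(a + 3)*(a^4 - 11*a^3 + 38*a^2 - 40*a) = a^2*(a + 3)*(a^3 - 11*a^2 + 38*a - 40) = a^2*(a - 2)*(a + 3)*(a^2 - 9*a + 20) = a^2*(a - 5)*(a - 2)*(a + 3)*(a - 4)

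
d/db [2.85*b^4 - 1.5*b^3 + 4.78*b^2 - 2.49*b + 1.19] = 11.4*b^3 - 4.5*b^2 + 9.56*b - 2.49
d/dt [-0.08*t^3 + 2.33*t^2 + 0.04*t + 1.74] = -0.24*t^2 + 4.66*t + 0.04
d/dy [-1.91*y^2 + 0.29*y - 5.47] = 0.29 - 3.82*y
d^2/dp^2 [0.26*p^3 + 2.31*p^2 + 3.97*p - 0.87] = 1.56*p + 4.62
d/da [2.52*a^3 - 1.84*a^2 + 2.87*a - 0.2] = 7.56*a^2 - 3.68*a + 2.87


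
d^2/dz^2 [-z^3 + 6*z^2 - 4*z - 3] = 12 - 6*z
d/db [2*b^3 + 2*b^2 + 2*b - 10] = 6*b^2 + 4*b + 2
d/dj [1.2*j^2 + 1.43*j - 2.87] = 2.4*j + 1.43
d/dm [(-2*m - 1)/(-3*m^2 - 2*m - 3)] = 2*(-3*m^2 - 3*m + 2)/(9*m^4 + 12*m^3 + 22*m^2 + 12*m + 9)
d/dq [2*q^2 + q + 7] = 4*q + 1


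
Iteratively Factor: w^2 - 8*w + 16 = (w - 4)*(w - 4)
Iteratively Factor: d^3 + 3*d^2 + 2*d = (d + 1)*(d^2 + 2*d) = d*(d + 1)*(d + 2)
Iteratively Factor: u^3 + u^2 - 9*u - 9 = (u + 1)*(u^2 - 9) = (u - 3)*(u + 1)*(u + 3)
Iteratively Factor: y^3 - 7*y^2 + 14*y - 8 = (y - 1)*(y^2 - 6*y + 8) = (y - 2)*(y - 1)*(y - 4)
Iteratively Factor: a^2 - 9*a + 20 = (a - 5)*(a - 4)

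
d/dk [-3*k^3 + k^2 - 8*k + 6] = -9*k^2 + 2*k - 8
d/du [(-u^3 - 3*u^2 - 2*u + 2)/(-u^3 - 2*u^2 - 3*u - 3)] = (-u^4 + 2*u^3 + 20*u^2 + 26*u + 12)/(u^6 + 4*u^5 + 10*u^4 + 18*u^3 + 21*u^2 + 18*u + 9)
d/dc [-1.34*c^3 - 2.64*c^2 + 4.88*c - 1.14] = -4.02*c^2 - 5.28*c + 4.88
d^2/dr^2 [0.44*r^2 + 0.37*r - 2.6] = 0.880000000000000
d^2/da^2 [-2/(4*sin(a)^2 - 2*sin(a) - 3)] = 4*(-32*sin(a)^4 + 12*sin(a)^3 + 22*sin(a)^2 - 21*sin(a) + 16)/(-4*sin(a)^2 + 2*sin(a) + 3)^3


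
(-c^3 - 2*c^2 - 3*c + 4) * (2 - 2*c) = 2*c^4 + 2*c^3 + 2*c^2 - 14*c + 8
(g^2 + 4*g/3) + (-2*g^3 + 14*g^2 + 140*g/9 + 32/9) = -2*g^3 + 15*g^2 + 152*g/9 + 32/9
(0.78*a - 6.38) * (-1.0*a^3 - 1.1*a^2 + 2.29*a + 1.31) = -0.78*a^4 + 5.522*a^3 + 8.8042*a^2 - 13.5884*a - 8.3578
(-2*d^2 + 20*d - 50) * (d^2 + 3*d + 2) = -2*d^4 + 14*d^3 + 6*d^2 - 110*d - 100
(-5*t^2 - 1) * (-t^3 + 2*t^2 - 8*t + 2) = 5*t^5 - 10*t^4 + 41*t^3 - 12*t^2 + 8*t - 2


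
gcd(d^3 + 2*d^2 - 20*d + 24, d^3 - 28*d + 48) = d^2 + 4*d - 12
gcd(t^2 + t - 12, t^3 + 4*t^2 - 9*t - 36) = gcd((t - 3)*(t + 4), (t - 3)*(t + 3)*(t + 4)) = t^2 + t - 12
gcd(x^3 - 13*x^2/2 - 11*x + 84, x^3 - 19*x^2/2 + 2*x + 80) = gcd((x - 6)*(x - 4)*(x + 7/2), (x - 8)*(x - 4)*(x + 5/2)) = x - 4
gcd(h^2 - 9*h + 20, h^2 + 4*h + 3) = 1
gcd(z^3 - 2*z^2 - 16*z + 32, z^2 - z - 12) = z - 4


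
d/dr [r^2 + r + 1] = 2*r + 1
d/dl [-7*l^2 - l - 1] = -14*l - 1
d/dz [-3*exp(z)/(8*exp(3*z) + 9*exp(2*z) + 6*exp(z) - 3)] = (48*exp(3*z) + 27*exp(2*z) + 9)*exp(z)/(64*exp(6*z) + 144*exp(5*z) + 177*exp(4*z) + 60*exp(3*z) - 18*exp(2*z) - 36*exp(z) + 9)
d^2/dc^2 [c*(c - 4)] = 2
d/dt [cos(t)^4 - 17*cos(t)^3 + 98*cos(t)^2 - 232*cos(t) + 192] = (-4*cos(t)^3 + 51*cos(t)^2 - 196*cos(t) + 232)*sin(t)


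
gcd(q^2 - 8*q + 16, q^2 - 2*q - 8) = q - 4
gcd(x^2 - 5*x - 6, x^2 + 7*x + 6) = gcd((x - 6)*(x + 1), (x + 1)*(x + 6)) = x + 1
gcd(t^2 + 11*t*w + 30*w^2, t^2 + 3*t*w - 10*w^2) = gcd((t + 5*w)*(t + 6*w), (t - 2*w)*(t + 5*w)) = t + 5*w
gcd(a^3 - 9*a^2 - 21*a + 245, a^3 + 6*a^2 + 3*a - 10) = a + 5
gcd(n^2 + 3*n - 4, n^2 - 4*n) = 1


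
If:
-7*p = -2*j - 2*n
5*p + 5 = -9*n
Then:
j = 73*p/18 + 5/9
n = -5*p/9 - 5/9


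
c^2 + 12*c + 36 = (c + 6)^2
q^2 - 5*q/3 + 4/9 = (q - 4/3)*(q - 1/3)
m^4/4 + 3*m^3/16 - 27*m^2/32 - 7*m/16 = m*(m/4 + 1/2)*(m - 7/4)*(m + 1/2)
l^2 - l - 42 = (l - 7)*(l + 6)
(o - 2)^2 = o^2 - 4*o + 4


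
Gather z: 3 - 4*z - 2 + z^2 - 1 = z^2 - 4*z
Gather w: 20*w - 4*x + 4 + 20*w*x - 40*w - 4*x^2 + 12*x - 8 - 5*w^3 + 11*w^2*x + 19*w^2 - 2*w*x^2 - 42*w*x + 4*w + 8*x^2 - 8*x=-5*w^3 + w^2*(11*x + 19) + w*(-2*x^2 - 22*x - 16) + 4*x^2 - 4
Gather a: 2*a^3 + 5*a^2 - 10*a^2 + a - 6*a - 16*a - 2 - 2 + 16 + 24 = 2*a^3 - 5*a^2 - 21*a + 36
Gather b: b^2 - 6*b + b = b^2 - 5*b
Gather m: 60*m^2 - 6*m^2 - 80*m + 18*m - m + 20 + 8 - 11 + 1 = 54*m^2 - 63*m + 18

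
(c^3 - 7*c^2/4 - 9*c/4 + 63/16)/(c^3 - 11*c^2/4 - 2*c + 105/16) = (2*c - 3)/(2*c - 5)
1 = 1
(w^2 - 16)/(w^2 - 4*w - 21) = (16 - w^2)/(-w^2 + 4*w + 21)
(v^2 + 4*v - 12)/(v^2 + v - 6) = (v + 6)/(v + 3)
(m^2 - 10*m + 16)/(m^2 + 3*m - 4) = (m^2 - 10*m + 16)/(m^2 + 3*m - 4)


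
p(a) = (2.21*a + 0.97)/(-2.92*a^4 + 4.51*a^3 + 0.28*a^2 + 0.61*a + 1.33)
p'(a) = (2.21*a + 0.97)*(11.68*a^3 - 13.53*a^2 - 0.56*a - 0.61)/(-2.92*a^4 + 4.51*a^3 + 0.28*a^2 + 0.61*a + 1.33)^2 + 2.21/(-2.92*a^4 + 4.51*a^3 + 0.28*a^2 + 0.61*a + 1.33)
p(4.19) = -0.02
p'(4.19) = 0.02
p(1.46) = 1.17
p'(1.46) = 2.60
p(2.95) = -0.08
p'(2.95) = 0.11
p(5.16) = -0.01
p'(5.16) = 0.01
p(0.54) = 0.98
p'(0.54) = -0.34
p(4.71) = -0.01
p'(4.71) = 0.01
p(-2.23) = 0.03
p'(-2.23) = 0.03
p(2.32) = -0.25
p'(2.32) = 0.66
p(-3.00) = 0.02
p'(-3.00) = 0.01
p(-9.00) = 0.00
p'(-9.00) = 0.00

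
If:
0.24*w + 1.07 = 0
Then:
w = -4.46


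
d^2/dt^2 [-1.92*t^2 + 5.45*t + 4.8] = -3.84000000000000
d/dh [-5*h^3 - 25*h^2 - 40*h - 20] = -15*h^2 - 50*h - 40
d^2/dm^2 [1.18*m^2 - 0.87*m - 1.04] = 2.36000000000000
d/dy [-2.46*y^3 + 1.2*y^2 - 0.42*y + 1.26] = -7.38*y^2 + 2.4*y - 0.42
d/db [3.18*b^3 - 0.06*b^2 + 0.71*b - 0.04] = 9.54*b^2 - 0.12*b + 0.71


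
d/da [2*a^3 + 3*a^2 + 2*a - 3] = 6*a^2 + 6*a + 2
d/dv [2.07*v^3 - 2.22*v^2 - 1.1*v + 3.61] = 6.21*v^2 - 4.44*v - 1.1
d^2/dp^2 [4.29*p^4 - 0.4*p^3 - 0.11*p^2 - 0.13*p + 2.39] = 51.48*p^2 - 2.4*p - 0.22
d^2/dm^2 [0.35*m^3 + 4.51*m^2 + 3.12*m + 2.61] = 2.1*m + 9.02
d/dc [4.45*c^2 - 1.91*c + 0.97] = 8.9*c - 1.91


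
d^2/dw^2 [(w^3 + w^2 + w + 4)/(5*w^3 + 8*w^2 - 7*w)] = 2*(-15*w^6 + 180*w^5 + 825*w^4 + 1484*w^3 + 348*w^2 - 672*w + 196)/(w^3*(125*w^6 + 600*w^5 + 435*w^4 - 1168*w^3 - 609*w^2 + 1176*w - 343))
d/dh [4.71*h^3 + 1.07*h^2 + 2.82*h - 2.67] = 14.13*h^2 + 2.14*h + 2.82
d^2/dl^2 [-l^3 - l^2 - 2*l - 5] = -6*l - 2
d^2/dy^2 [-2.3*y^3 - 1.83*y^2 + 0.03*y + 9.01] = -13.8*y - 3.66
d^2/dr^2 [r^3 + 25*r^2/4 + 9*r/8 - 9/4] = 6*r + 25/2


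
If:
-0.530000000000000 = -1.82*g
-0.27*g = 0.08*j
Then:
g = 0.29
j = -0.98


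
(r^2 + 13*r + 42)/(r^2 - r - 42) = (r + 7)/(r - 7)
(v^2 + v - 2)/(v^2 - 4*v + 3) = (v + 2)/(v - 3)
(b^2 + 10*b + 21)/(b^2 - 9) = (b + 7)/(b - 3)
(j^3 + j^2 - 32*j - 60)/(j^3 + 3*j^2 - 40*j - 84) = (j + 5)/(j + 7)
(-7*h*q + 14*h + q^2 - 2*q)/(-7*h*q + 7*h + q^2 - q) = (q - 2)/(q - 1)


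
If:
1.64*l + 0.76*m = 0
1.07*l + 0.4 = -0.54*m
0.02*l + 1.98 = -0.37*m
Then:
No Solution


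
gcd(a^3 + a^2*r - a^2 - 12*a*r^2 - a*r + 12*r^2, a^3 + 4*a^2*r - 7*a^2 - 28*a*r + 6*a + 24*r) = a^2 + 4*a*r - a - 4*r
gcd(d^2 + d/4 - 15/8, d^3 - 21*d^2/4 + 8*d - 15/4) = d - 5/4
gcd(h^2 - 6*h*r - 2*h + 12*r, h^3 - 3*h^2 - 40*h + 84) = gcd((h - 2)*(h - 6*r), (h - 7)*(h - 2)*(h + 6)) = h - 2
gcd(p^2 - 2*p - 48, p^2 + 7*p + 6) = p + 6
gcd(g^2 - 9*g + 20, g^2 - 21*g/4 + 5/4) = g - 5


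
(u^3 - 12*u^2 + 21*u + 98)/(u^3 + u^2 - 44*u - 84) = (u - 7)/(u + 6)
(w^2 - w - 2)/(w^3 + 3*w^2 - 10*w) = (w + 1)/(w*(w + 5))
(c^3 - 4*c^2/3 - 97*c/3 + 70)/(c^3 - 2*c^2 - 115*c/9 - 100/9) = 3*(3*c^2 + 11*c - 42)/(9*c^2 + 27*c + 20)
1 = 1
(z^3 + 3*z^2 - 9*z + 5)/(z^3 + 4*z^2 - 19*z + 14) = (z^2 + 4*z - 5)/(z^2 + 5*z - 14)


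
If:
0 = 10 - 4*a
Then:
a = 5/2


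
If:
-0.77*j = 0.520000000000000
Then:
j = -0.68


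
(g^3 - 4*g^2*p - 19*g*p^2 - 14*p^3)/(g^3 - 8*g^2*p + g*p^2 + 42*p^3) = (-g - p)/(-g + 3*p)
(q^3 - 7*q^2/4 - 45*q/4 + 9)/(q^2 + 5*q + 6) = (q^2 - 19*q/4 + 3)/(q + 2)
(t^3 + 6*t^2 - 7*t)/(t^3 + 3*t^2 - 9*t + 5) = t*(t + 7)/(t^2 + 4*t - 5)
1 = 1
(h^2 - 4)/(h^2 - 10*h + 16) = (h + 2)/(h - 8)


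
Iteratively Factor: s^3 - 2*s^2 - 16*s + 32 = (s - 2)*(s^2 - 16) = (s - 2)*(s + 4)*(s - 4)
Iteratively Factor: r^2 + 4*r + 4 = (r + 2)*(r + 2)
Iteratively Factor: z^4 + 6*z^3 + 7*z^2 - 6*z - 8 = (z + 1)*(z^3 + 5*z^2 + 2*z - 8) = (z - 1)*(z + 1)*(z^2 + 6*z + 8) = (z - 1)*(z + 1)*(z + 4)*(z + 2)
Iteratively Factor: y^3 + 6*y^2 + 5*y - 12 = (y - 1)*(y^2 + 7*y + 12) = (y - 1)*(y + 4)*(y + 3)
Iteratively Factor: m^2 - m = (m)*(m - 1)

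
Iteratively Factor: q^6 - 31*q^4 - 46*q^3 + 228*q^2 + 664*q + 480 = (q + 3)*(q^5 - 3*q^4 - 22*q^3 + 20*q^2 + 168*q + 160) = (q + 2)*(q + 3)*(q^4 - 5*q^3 - 12*q^2 + 44*q + 80) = (q + 2)^2*(q + 3)*(q^3 - 7*q^2 + 2*q + 40) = (q - 4)*(q + 2)^2*(q + 3)*(q^2 - 3*q - 10) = (q - 5)*(q - 4)*(q + 2)^2*(q + 3)*(q + 2)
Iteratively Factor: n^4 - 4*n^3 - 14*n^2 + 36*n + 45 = (n - 3)*(n^3 - n^2 - 17*n - 15) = (n - 3)*(n + 3)*(n^2 - 4*n - 5) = (n - 3)*(n + 1)*(n + 3)*(n - 5)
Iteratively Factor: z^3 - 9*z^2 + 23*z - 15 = (z - 1)*(z^2 - 8*z + 15) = (z - 3)*(z - 1)*(z - 5)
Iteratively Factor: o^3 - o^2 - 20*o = (o + 4)*(o^2 - 5*o) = o*(o + 4)*(o - 5)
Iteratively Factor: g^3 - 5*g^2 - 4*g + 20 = (g + 2)*(g^2 - 7*g + 10) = (g - 2)*(g + 2)*(g - 5)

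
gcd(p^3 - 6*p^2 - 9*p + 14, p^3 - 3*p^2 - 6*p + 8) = p^2 + p - 2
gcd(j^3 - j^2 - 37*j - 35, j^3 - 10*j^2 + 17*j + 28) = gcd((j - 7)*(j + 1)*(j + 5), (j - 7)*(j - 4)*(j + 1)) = j^2 - 6*j - 7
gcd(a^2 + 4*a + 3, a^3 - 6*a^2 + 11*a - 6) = 1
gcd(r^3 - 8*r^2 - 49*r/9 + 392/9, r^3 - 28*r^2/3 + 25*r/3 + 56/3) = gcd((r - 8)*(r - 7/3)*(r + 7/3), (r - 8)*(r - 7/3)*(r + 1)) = r^2 - 31*r/3 + 56/3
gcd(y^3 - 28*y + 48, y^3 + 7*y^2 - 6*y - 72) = y + 6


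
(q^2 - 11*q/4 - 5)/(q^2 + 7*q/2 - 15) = (4*q^2 - 11*q - 20)/(2*(2*q^2 + 7*q - 30))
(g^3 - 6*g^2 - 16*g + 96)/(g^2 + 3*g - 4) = (g^2 - 10*g + 24)/(g - 1)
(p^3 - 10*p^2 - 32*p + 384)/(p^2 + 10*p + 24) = (p^2 - 16*p + 64)/(p + 4)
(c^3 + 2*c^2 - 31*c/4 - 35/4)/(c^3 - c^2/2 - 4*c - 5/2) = (c + 7/2)/(c + 1)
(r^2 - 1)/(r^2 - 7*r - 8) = (r - 1)/(r - 8)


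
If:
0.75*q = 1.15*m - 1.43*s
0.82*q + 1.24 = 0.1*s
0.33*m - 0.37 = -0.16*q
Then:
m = 1.73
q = -1.26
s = 2.06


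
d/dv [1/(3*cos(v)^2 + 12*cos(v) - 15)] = 2*(cos(v) + 2)*sin(v)/(3*(cos(v)^2 + 4*cos(v) - 5)^2)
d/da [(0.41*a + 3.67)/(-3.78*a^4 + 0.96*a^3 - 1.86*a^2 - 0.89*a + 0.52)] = (4.6494*a^4 + 54.7032*a^3 - 9.807*a^2 + 13.6524*a + 3.4795)/(14.2884*a^8 - 7.2576*a^7 + 14.9832*a^6 + 3.1572*a^5 - 2.1804*a^4 + 4.3092*a^3 - 1.1423*a^2 - 0.9256*a + 0.2704)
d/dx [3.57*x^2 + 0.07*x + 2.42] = 7.14*x + 0.07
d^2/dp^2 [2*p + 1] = 0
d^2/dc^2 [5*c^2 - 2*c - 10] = 10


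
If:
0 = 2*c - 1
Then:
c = 1/2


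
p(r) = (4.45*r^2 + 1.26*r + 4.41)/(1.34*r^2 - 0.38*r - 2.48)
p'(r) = (0.38 - 2.68*r)*(4.45*r^2 + 1.26*r + 4.41)/(1.34*r^2 - 0.38*r - 2.48)^2 + (8.9*r + 1.26)/(1.34*r^2 - 0.38*r - 2.48)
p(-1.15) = -32.66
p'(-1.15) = 450.60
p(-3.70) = 3.51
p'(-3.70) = 0.26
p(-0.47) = -2.39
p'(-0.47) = 3.41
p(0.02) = -1.78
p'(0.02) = -0.34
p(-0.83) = -5.18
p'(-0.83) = 15.80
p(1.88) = 14.60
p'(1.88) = -32.44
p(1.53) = 222.19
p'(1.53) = -10765.40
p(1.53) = 222.19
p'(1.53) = -10765.40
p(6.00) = 3.96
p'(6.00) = -0.17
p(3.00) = 5.72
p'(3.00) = -1.87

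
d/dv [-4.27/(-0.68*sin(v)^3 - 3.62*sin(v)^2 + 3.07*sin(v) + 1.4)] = (-8.7108*sin(v)^2 - 30.9148*sin(v) + 13.1089)*cos(v)/(0.68*sin(v)^3 + 3.62*sin(v)^2 - 3.07*sin(v) - 1.4)^2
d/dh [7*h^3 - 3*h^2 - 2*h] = 21*h^2 - 6*h - 2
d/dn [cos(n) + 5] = -sin(n)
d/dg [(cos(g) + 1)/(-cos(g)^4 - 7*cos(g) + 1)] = (-(cos(g) + 1)*(4*cos(g)^3 + 7) + cos(g)^4 + 7*cos(g) - 1)*sin(g)/(cos(g)^4 + 7*cos(g) - 1)^2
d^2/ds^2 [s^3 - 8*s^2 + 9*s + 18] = 6*s - 16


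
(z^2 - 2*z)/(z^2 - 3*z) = (z - 2)/(z - 3)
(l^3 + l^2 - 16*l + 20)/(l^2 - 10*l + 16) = (l^2 + 3*l - 10)/(l - 8)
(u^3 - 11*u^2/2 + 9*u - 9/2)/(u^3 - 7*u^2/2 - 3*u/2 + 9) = (2*u^2 - 5*u + 3)/(2*u^2 - u - 6)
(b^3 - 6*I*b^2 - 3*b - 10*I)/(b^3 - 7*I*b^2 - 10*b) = (b + I)/b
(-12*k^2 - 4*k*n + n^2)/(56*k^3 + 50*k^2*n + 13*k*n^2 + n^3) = (-6*k + n)/(28*k^2 + 11*k*n + n^2)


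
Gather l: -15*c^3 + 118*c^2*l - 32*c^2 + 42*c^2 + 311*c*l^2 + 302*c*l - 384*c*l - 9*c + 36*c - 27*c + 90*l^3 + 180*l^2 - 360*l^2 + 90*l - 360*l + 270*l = -15*c^3 + 10*c^2 + 90*l^3 + l^2*(311*c - 180) + l*(118*c^2 - 82*c)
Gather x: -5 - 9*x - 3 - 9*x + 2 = -18*x - 6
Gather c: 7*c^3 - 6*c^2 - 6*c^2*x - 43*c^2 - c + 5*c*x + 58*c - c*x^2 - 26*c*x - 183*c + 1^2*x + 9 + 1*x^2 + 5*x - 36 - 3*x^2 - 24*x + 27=7*c^3 + c^2*(-6*x - 49) + c*(-x^2 - 21*x - 126) - 2*x^2 - 18*x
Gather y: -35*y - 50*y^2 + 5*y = -50*y^2 - 30*y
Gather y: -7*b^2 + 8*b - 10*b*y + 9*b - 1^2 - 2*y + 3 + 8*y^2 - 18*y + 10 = -7*b^2 + 17*b + 8*y^2 + y*(-10*b - 20) + 12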